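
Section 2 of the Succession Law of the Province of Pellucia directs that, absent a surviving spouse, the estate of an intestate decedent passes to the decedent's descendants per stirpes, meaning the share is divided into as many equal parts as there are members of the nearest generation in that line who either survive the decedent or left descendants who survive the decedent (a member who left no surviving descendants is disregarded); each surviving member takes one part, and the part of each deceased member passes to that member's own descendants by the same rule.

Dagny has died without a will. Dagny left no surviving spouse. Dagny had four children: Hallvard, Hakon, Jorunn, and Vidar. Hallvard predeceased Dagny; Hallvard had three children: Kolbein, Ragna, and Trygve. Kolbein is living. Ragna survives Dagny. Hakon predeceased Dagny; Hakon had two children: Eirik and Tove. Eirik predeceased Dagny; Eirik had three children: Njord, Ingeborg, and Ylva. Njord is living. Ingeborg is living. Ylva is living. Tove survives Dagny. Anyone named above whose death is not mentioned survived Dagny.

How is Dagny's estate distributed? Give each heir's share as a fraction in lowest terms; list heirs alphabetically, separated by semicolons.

There is no surviving spouse, so the entire estate passes to Dagny's descendants per stirpes.
The estate is divided into 4 equal shares of 1/4 among Hallvard, Hakon, Jorunn, Vidar.
Hallvard predeceased; the 1/4 allotted to Hallvard's branch passes to Hallvard's issue by representation.
The 1/4 is divided into 3 equal shares of 1/12 among Kolbein, Ragna, Trygve.
Kolbein is living and takes 1/12.
Ragna is living and takes 1/12.
Trygve is living and takes 1/12.
Hakon predeceased; the 1/4 allotted to Hakon's branch passes to Hakon's issue by representation.
The 1/4 is divided into 2 equal shares of 1/8 among Eirik, Tove.
Eirik predeceased; the 1/8 allotted to Eirik's branch passes to Eirik's issue by representation.
The 1/8 is divided into 3 equal shares of 1/24 among Njord, Ingeborg, Ylva.
Njord is living and takes 1/24.
Ingeborg is living and takes 1/24.
Ylva is living and takes 1/24.
Tove is living and takes 1/8.
Jorunn is living and takes 1/4.
Vidar is living and takes 1/4.

Ingeborg 1/24; Jorunn 1/4; Kolbein 1/12; Njord 1/24; Ragna 1/12; Tove 1/8; Trygve 1/12; Vidar 1/4; Ylva 1/24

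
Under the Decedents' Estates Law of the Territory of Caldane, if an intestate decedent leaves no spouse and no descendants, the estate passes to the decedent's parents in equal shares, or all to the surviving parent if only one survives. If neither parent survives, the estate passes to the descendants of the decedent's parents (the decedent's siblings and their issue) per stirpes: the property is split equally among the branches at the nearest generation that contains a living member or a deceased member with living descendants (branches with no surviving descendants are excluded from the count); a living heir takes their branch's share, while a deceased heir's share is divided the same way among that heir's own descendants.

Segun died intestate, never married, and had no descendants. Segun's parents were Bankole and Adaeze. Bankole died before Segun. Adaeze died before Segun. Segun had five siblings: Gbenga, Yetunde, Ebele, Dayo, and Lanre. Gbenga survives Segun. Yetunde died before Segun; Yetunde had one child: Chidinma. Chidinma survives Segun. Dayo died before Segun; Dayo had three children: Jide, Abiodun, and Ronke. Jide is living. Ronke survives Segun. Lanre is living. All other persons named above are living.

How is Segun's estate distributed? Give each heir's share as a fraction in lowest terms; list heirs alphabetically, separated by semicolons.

Abiodun 1/15; Chidinma 1/5; Ebele 1/5; Gbenga 1/5; Jide 1/15; Lanre 1/5; Ronke 1/15

Neither parent survives and there are no descendants, so the estate passes to Segun's siblings and their issue per stirpes.
The estate is divided into 5 equal shares of 1/5 among Gbenga, Yetunde, Ebele, Dayo, Lanre.
Gbenga is living and takes 1/5.
Yetunde predeceased; the 1/5 allotted to Yetunde's branch passes to Yetunde's issue by representation.
Chidinma is the sole taker at this level and receives the full 1/5.
Ebele is living and takes 1/5.
Dayo predeceased; the 1/5 allotted to Dayo's branch passes to Dayo's issue by representation.
The 1/5 is divided into 3 equal shares of 1/15 among Jide, Abiodun, Ronke.
Jide is living and takes 1/15.
Abiodun is living and takes 1/15.
Ronke is living and takes 1/15.
Lanre is living and takes 1/5.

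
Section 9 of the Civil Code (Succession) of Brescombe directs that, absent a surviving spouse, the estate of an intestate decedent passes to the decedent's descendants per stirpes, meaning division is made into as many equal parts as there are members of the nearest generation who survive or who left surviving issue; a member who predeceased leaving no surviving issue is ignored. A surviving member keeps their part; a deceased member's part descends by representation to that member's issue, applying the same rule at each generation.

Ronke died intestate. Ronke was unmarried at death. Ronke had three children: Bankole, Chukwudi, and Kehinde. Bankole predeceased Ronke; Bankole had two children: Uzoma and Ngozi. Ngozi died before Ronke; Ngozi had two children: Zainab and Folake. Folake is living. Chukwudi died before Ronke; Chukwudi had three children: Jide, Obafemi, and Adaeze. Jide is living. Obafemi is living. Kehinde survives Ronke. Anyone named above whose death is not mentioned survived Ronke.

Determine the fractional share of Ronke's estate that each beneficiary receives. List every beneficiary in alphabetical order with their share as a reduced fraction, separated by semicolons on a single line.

Adaeze 1/9; Folake 1/12; Jide 1/9; Kehinde 1/3; Obafemi 1/9; Uzoma 1/6; Zainab 1/12

There is no surviving spouse, so the entire estate passes to Ronke's descendants per stirpes.
The estate is divided into 3 equal shares of 1/3 among Bankole, Chukwudi, Kehinde.
Bankole predeceased; the 1/3 allotted to Bankole's branch passes to Bankole's issue by representation.
The 1/3 is divided into 2 equal shares of 1/6 among Uzoma, Ngozi.
Uzoma is living and takes 1/6.
Ngozi predeceased; the 1/6 allotted to Ngozi's branch passes to Ngozi's issue by representation.
The 1/6 is divided into 2 equal shares of 1/12 among Zainab, Folake.
Zainab is living and takes 1/12.
Folake is living and takes 1/12.
Chukwudi predeceased; the 1/3 allotted to Chukwudi's branch passes to Chukwudi's issue by representation.
The 1/3 is divided into 3 equal shares of 1/9 among Jide, Obafemi, Adaeze.
Jide is living and takes 1/9.
Obafemi is living and takes 1/9.
Adaeze is living and takes 1/9.
Kehinde is living and takes 1/3.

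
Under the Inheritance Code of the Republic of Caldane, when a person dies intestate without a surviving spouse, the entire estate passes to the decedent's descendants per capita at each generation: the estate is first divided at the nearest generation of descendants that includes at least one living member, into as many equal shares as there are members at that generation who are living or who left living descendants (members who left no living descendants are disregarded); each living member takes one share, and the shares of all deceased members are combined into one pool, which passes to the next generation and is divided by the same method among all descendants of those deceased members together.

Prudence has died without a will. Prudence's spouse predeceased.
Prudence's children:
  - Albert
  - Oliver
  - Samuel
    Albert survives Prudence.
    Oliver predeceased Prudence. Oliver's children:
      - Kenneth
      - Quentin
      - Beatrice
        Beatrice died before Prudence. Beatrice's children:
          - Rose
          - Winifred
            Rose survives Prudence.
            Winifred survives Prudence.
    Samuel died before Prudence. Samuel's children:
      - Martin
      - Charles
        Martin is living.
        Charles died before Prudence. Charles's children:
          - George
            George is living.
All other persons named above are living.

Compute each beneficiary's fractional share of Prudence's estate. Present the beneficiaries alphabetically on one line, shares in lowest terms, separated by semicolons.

Albert 1/3; George 4/45; Kenneth 2/15; Martin 2/15; Quentin 2/15; Rose 4/45; Winifred 4/45

There is no surviving spouse, so the entire estate passes to Prudence's descendants per capita at each generation.
At generation 1 (Albert, Oliver, Samuel) there are 3 shares of (1)/3 = 1/3 each.
Living: Albert — each takes 1/3.
Deceased: Oliver and Samuel. Their combined 2/3 is pooled and carried to generation 2.
At generation 2 (Kenneth, Quentin, Beatrice, Martin, Charles) there are 5 shares of (2/3)/5 = 2/15 each.
Living: Kenneth, Quentin, and Martin — each takes 2/15.
Deceased: Beatrice and Charles. Their combined 4/15 is pooled and carried to generation 3.
At generation 3 (Rose, Winifred, George) there are 3 shares of (4/15)/3 = 4/45 each.
Living: Rose, Winifred, and George — each takes 4/45.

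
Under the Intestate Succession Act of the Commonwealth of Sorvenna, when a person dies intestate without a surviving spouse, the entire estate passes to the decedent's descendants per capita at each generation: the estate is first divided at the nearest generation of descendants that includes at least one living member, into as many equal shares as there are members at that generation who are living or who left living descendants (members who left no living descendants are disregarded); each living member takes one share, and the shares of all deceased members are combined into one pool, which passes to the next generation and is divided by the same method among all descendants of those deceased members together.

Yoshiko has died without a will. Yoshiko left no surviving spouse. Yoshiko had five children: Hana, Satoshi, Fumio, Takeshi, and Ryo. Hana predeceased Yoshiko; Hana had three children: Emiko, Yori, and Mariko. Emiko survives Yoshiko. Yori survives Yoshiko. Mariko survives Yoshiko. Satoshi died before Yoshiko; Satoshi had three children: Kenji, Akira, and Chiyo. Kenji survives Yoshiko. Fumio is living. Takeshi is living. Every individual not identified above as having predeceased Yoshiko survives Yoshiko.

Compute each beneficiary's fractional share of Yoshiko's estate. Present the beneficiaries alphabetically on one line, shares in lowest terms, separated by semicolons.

There is no surviving spouse, so the entire estate passes to Yoshiko's descendants per capita at each generation.
At generation 1 (Hana, Satoshi, Fumio, Takeshi, Ryo) there are 5 shares of (1)/5 = 1/5 each.
Living: Fumio, Takeshi, and Ryo — each takes 1/5.
Deceased: Hana and Satoshi. Their combined 2/5 is pooled and carried to generation 2.
At generation 2 (Emiko, Yori, Mariko, Kenji, Akira, Chiyo) there are 6 shares of (2/5)/6 = 1/15 each.
Living: Emiko, Yori, Mariko, Kenji, Akira, and Chiyo — each takes 1/15.

Akira 1/15; Chiyo 1/15; Emiko 1/15; Fumio 1/5; Kenji 1/15; Mariko 1/15; Ryo 1/5; Takeshi 1/5; Yori 1/15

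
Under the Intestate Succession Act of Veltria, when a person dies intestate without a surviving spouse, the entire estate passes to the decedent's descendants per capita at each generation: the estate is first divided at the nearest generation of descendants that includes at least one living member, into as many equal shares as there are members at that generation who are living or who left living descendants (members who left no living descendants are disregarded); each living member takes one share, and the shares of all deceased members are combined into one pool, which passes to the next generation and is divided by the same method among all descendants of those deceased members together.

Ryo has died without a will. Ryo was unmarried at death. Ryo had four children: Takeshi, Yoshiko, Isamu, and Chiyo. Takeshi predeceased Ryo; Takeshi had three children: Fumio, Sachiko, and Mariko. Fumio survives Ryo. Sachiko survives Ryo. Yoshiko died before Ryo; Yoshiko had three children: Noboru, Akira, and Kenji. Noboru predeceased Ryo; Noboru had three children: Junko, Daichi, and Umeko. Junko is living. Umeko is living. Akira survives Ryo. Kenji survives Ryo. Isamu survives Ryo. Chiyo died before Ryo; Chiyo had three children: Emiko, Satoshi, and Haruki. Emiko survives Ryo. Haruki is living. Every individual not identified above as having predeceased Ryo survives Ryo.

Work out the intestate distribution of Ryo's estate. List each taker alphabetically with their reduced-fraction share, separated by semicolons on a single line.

Akira 1/12; Daichi 1/36; Emiko 1/12; Fumio 1/12; Haruki 1/12; Isamu 1/4; Junko 1/36; Kenji 1/12; Mariko 1/12; Sachiko 1/12; Satoshi 1/12; Umeko 1/36

There is no surviving spouse, so the entire estate passes to Ryo's descendants per capita at each generation.
At generation 1 (Takeshi, Yoshiko, Isamu, Chiyo) there are 4 shares of (1)/4 = 1/4 each.
Living: Isamu — each takes 1/4.
Deceased: Takeshi, Yoshiko, and Chiyo. Their combined 3/4 is pooled and carried to generation 2.
At generation 2 (Fumio, Sachiko, Mariko, Noboru, Akira, Kenji, Emiko, Satoshi, Haruki) there are 9 shares of (3/4)/9 = 1/12 each.
Living: Fumio, Sachiko, Mariko, Akira, Kenji, Emiko, Satoshi, and Haruki — each takes 1/12.
Deceased: Noboru. That 1/12 share is carried to generation 3.
At generation 3 (Junko, Daichi, Umeko) there are 3 shares of (1/12)/3 = 1/36 each.
Living: Junko, Daichi, and Umeko — each takes 1/36.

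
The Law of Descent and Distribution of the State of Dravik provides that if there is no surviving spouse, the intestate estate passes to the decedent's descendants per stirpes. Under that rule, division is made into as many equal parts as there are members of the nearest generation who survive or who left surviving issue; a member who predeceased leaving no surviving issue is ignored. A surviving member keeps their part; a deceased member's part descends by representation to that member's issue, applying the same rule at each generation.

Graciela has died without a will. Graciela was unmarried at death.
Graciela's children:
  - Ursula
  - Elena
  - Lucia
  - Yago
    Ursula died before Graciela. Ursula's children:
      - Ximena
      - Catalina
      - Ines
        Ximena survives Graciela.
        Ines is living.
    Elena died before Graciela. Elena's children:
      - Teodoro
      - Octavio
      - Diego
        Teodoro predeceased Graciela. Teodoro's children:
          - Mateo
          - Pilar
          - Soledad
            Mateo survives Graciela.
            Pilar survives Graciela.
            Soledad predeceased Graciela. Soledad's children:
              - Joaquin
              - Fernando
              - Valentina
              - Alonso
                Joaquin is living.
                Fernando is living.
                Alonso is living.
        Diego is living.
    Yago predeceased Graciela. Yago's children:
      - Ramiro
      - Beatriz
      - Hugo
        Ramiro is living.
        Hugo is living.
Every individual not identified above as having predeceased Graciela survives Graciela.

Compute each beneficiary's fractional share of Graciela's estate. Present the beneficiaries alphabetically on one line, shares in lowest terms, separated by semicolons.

Alonso 1/144; Beatriz 1/12; Catalina 1/12; Diego 1/12; Fernando 1/144; Hugo 1/12; Ines 1/12; Joaquin 1/144; Lucia 1/4; Mateo 1/36; Octavio 1/12; Pilar 1/36; Ramiro 1/12; Valentina 1/144; Ximena 1/12

There is no surviving spouse, so the entire estate passes to Graciela's descendants per stirpes.
The estate is divided into 4 equal shares of 1/4 among Ursula, Elena, Lucia, Yago.
Ursula predeceased; the 1/4 allotted to Ursula's branch passes to Ursula's issue by representation.
The 1/4 is divided into 3 equal shares of 1/12 among Ximena, Catalina, Ines.
Ximena is living and takes 1/12.
Catalina is living and takes 1/12.
Ines is living and takes 1/12.
Elena predeceased; the 1/4 allotted to Elena's branch passes to Elena's issue by representation.
The 1/4 is divided into 3 equal shares of 1/12 among Teodoro, Octavio, Diego.
Teodoro predeceased; the 1/12 allotted to Teodoro's branch passes to Teodoro's issue by representation.
The 1/12 is divided into 3 equal shares of 1/36 among Mateo, Pilar, Soledad.
Mateo is living and takes 1/36.
Pilar is living and takes 1/36.
Soledad predeceased; the 1/36 allotted to Soledad's branch passes to Soledad's issue by representation.
The 1/36 is divided into 4 equal shares of 1/144 among Joaquin, Fernando, Valentina, Alonso.
Joaquin is living and takes 1/144.
Fernando is living and takes 1/144.
Valentina is living and takes 1/144.
Alonso is living and takes 1/144.
Octavio is living and takes 1/12.
Diego is living and takes 1/12.
Lucia is living and takes 1/4.
Yago predeceased; the 1/4 allotted to Yago's branch passes to Yago's issue by representation.
The 1/4 is divided into 3 equal shares of 1/12 among Ramiro, Beatriz, Hugo.
Ramiro is living and takes 1/12.
Beatriz is living and takes 1/12.
Hugo is living and takes 1/12.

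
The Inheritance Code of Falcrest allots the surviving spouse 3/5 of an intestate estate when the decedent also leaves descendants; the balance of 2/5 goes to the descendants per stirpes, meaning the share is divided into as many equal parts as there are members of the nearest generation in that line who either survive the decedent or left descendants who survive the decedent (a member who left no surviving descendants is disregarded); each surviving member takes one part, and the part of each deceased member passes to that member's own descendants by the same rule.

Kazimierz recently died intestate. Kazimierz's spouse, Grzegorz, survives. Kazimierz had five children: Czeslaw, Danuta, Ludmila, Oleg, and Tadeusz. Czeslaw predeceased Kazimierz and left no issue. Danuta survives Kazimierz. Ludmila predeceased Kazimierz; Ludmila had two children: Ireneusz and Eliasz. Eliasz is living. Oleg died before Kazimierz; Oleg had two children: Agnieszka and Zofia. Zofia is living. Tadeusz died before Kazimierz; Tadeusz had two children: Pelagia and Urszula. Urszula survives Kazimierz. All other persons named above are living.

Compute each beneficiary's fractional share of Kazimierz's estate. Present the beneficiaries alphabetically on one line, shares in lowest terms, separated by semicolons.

Grzegorz, as surviving spouse, takes 3/5.
The remaining 2/5 passes to Kazimierz's descendants per stirpes.
Czeslaw left no surviving issue, so that branch lapses and is disregarded.
The 2/5 is divided into 4 equal shares of 1/10 among Danuta, Ludmila, Oleg, Tadeusz.
Danuta is living and takes 1/10.
Ludmila predeceased; the 1/10 allotted to Ludmila's branch passes to Ludmila's issue by representation.
The 1/10 is divided into 2 equal shares of 1/20 among Ireneusz, Eliasz.
Ireneusz is living and takes 1/20.
Eliasz is living and takes 1/20.
Oleg predeceased; the 1/10 allotted to Oleg's branch passes to Oleg's issue by representation.
The 1/10 is divided into 2 equal shares of 1/20 among Agnieszka, Zofia.
Agnieszka is living and takes 1/20.
Zofia is living and takes 1/20.
Tadeusz predeceased; the 1/10 allotted to Tadeusz's branch passes to Tadeusz's issue by representation.
The 1/10 is divided into 2 equal shares of 1/20 among Pelagia, Urszula.
Pelagia is living and takes 1/20.
Urszula is living and takes 1/20.

Agnieszka 1/20; Danuta 1/10; Eliasz 1/20; Grzegorz 3/5; Ireneusz 1/20; Pelagia 1/20; Urszula 1/20; Zofia 1/20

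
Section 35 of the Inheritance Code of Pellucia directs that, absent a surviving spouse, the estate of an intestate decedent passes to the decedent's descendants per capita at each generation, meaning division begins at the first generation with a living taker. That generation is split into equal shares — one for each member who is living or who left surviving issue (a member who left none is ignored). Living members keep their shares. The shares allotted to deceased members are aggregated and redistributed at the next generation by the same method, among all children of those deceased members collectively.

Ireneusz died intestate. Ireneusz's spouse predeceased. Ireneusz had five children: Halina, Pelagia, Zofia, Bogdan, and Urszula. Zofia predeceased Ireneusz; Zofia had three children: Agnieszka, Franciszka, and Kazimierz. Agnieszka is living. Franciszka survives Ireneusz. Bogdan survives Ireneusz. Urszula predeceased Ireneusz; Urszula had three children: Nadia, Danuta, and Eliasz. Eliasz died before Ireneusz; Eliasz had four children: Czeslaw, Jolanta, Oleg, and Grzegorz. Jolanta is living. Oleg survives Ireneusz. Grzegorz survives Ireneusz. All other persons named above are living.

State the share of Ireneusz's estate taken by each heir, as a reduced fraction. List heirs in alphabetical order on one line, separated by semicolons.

There is no surviving spouse, so the entire estate passes to Ireneusz's descendants per capita at each generation.
At generation 1 (Halina, Pelagia, Zofia, Bogdan, Urszula) there are 5 shares of (1)/5 = 1/5 each.
Living: Halina, Pelagia, and Bogdan — each takes 1/5.
Deceased: Zofia and Urszula. Their combined 2/5 is pooled and carried to generation 2.
At generation 2 (Agnieszka, Franciszka, Kazimierz, Nadia, Danuta, Eliasz) there are 6 shares of (2/5)/6 = 1/15 each.
Living: Agnieszka, Franciszka, Kazimierz, Nadia, and Danuta — each takes 1/15.
Deceased: Eliasz. That 1/15 share is carried to generation 3.
At generation 3 (Czeslaw, Jolanta, Oleg, Grzegorz) there are 4 shares of (1/15)/4 = 1/60 each.
Living: Czeslaw, Jolanta, Oleg, and Grzegorz — each takes 1/60.

Agnieszka 1/15; Bogdan 1/5; Czeslaw 1/60; Danuta 1/15; Franciszka 1/15; Grzegorz 1/60; Halina 1/5; Jolanta 1/60; Kazimierz 1/15; Nadia 1/15; Oleg 1/60; Pelagia 1/5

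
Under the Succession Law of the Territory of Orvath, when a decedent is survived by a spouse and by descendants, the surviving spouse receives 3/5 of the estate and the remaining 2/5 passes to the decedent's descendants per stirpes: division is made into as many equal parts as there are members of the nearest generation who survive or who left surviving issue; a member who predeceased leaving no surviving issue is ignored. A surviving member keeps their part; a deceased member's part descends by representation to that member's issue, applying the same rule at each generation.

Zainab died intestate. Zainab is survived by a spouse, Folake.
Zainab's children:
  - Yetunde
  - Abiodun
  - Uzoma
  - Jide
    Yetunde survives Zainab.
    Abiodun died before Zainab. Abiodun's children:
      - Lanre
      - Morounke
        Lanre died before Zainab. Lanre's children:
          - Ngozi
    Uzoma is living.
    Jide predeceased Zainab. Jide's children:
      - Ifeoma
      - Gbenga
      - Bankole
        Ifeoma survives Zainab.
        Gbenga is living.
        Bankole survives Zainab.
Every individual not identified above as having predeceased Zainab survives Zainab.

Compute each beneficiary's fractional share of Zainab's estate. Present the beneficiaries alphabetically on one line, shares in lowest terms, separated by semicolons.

Folake, as surviving spouse, takes 3/5.
The remaining 2/5 passes to Zainab's descendants per stirpes.
The 2/5 is divided into 4 equal shares of 1/10 among Yetunde, Abiodun, Uzoma, Jide.
Yetunde is living and takes 1/10.
Abiodun predeceased; the 1/10 allotted to Abiodun's branch passes to Abiodun's issue by representation.
The 1/10 is divided into 2 equal shares of 1/20 among Lanre, Morounke.
Lanre predeceased; the 1/20 allotted to Lanre's branch passes to Lanre's issue by representation.
Ngozi is the sole taker at this level and receives the full 1/20.
Morounke is living and takes 1/20.
Uzoma is living and takes 1/10.
Jide predeceased; the 1/10 allotted to Jide's branch passes to Jide's issue by representation.
The 1/10 is divided into 3 equal shares of 1/30 among Ifeoma, Gbenga, Bankole.
Ifeoma is living and takes 1/30.
Gbenga is living and takes 1/30.
Bankole is living and takes 1/30.

Bankole 1/30; Folake 3/5; Gbenga 1/30; Ifeoma 1/30; Morounke 1/20; Ngozi 1/20; Uzoma 1/10; Yetunde 1/10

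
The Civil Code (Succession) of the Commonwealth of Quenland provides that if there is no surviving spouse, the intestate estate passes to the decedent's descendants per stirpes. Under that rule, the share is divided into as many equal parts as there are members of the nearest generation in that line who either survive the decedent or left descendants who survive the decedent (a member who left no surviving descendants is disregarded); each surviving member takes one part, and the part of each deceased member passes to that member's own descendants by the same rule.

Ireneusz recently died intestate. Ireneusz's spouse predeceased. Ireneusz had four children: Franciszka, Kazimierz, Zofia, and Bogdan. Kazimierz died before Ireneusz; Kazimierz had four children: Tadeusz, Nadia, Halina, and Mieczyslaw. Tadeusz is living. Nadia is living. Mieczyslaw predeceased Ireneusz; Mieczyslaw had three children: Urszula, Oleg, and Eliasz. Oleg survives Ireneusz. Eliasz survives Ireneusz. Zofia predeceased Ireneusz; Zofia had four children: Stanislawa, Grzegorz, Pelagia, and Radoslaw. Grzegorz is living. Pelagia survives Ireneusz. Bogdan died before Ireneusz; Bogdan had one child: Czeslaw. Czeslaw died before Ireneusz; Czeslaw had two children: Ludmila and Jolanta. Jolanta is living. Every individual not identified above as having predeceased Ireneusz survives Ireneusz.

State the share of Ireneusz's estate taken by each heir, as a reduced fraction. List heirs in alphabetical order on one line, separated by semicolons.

There is no surviving spouse, so the entire estate passes to Ireneusz's descendants per stirpes.
The estate is divided into 4 equal shares of 1/4 among Franciszka, Kazimierz, Zofia, Bogdan.
Franciszka is living and takes 1/4.
Kazimierz predeceased; the 1/4 allotted to Kazimierz's branch passes to Kazimierz's issue by representation.
The 1/4 is divided into 4 equal shares of 1/16 among Tadeusz, Nadia, Halina, Mieczyslaw.
Tadeusz is living and takes 1/16.
Nadia is living and takes 1/16.
Halina is living and takes 1/16.
Mieczyslaw predeceased; the 1/16 allotted to Mieczyslaw's branch passes to Mieczyslaw's issue by representation.
The 1/16 is divided into 3 equal shares of 1/48 among Urszula, Oleg, Eliasz.
Urszula is living and takes 1/48.
Oleg is living and takes 1/48.
Eliasz is living and takes 1/48.
Zofia predeceased; the 1/4 allotted to Zofia's branch passes to Zofia's issue by representation.
The 1/4 is divided into 4 equal shares of 1/16 among Stanislawa, Grzegorz, Pelagia, Radoslaw.
Stanislawa is living and takes 1/16.
Grzegorz is living and takes 1/16.
Pelagia is living and takes 1/16.
Radoslaw is living and takes 1/16.
Bogdan predeceased; the 1/4 allotted to Bogdan's branch passes to Bogdan's issue by representation.
Czeslaw's line is the sole branch at this level, so the full 1/4 passes to Czeslaw's issue by representation.
The 1/4 is divided into 2 equal shares of 1/8 among Ludmila, Jolanta.
Ludmila is living and takes 1/8.
Jolanta is living and takes 1/8.

Eliasz 1/48; Franciszka 1/4; Grzegorz 1/16; Halina 1/16; Jolanta 1/8; Ludmila 1/8; Nadia 1/16; Oleg 1/48; Pelagia 1/16; Radoslaw 1/16; Stanislawa 1/16; Tadeusz 1/16; Urszula 1/48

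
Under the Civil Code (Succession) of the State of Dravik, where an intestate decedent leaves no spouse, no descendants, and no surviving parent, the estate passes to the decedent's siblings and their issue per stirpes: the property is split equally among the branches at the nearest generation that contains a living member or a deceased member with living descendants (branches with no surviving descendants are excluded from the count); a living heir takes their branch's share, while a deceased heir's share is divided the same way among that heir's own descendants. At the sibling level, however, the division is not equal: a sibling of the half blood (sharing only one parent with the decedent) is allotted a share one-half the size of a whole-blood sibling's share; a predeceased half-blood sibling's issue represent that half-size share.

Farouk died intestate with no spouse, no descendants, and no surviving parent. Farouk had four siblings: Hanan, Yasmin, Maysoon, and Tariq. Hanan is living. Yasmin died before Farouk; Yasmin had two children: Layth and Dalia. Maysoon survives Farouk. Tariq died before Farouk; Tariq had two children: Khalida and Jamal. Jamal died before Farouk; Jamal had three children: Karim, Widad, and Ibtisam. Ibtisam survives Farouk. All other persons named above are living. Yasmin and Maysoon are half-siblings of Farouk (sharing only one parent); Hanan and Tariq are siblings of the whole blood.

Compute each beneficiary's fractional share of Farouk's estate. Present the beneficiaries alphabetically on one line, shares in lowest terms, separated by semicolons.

Dalia 1/12; Hanan 1/3; Ibtisam 1/18; Karim 1/18; Khalida 1/6; Layth 1/12; Maysoon 1/6; Widad 1/18

No spouse, descendants, or parent survives, so the estate passes to Farouk's siblings per stirpes.
Half-blood siblings count for one-half the weight of whole-blood siblings at the initial division.
Dividing 1 in proportion to weights (total weight 3): Hanan (weight 1) → 1/3; Yasmin (weight 1/2) → 1/6; Maysoon (weight 1/2) → 1/6; Tariq (weight 1) → 1/3.
Hanan is living and takes 1/3.
Yasmin predeceased; the 1/6 allotted to Yasmin's branch passes to Yasmin's issue by representation.
The 1/6 is divided into 2 equal shares of 1/12 among Layth, Dalia.
Layth is living and takes 1/12.
Dalia is living and takes 1/12.
Maysoon is living and takes 1/6.
Tariq predeceased; the 1/3 allotted to Tariq's branch passes to Tariq's issue by representation.
The 1/3 is divided into 2 equal shares of 1/6 among Khalida, Jamal.
Khalida is living and takes 1/6.
Jamal predeceased; the 1/6 allotted to Jamal's branch passes to Jamal's issue by representation.
The 1/6 is divided into 3 equal shares of 1/18 among Karim, Widad, Ibtisam.
Karim is living and takes 1/18.
Widad is living and takes 1/18.
Ibtisam is living and takes 1/18.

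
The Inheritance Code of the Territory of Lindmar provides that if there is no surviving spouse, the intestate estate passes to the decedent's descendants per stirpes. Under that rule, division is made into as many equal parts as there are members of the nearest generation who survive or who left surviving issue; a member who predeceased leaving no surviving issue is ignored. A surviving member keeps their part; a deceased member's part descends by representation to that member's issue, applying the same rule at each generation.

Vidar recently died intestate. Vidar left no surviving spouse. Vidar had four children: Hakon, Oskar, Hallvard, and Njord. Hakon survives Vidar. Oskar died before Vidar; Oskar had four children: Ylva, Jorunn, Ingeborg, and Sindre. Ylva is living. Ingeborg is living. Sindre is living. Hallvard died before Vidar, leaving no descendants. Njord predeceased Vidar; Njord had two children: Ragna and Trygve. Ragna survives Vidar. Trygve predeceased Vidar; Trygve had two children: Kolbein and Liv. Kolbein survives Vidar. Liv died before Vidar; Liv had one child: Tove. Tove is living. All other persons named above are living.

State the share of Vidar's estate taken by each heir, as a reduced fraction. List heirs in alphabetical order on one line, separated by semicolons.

There is no surviving spouse, so the entire estate passes to Vidar's descendants per stirpes.
Hallvard left no surviving issue, so that branch lapses and is disregarded.
The estate is divided into 3 equal shares of 1/3 among Hakon, Oskar, Njord.
Hakon is living and takes 1/3.
Oskar predeceased; the 1/3 allotted to Oskar's branch passes to Oskar's issue by representation.
The 1/3 is divided into 4 equal shares of 1/12 among Ylva, Jorunn, Ingeborg, Sindre.
Ylva is living and takes 1/12.
Jorunn is living and takes 1/12.
Ingeborg is living and takes 1/12.
Sindre is living and takes 1/12.
Njord predeceased; the 1/3 allotted to Njord's branch passes to Njord's issue by representation.
The 1/3 is divided into 2 equal shares of 1/6 among Ragna, Trygve.
Ragna is living and takes 1/6.
Trygve predeceased; the 1/6 allotted to Trygve's branch passes to Trygve's issue by representation.
The 1/6 is divided into 2 equal shares of 1/12 among Kolbein, Liv.
Kolbein is living and takes 1/12.
Liv predeceased; the 1/12 allotted to Liv's branch passes to Liv's issue by representation.
Tove is the sole taker at this level and receives the full 1/12.

Hakon 1/3; Ingeborg 1/12; Jorunn 1/12; Kolbein 1/12; Ragna 1/6; Sindre 1/12; Tove 1/12; Ylva 1/12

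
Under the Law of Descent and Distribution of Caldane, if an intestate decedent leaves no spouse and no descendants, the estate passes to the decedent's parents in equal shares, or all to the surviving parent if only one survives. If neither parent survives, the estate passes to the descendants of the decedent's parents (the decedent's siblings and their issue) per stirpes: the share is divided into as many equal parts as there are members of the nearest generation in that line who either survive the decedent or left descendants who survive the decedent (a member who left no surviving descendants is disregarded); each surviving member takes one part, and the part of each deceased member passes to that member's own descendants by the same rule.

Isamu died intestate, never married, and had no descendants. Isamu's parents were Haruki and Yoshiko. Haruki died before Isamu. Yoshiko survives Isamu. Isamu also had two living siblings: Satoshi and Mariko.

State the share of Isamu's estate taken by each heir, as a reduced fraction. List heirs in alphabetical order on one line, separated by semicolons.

Only one parent, Yoshiko, survives, so Yoshiko takes the entire estate. The siblings take nothing because a surviving parent has priority.

Yoshiko 1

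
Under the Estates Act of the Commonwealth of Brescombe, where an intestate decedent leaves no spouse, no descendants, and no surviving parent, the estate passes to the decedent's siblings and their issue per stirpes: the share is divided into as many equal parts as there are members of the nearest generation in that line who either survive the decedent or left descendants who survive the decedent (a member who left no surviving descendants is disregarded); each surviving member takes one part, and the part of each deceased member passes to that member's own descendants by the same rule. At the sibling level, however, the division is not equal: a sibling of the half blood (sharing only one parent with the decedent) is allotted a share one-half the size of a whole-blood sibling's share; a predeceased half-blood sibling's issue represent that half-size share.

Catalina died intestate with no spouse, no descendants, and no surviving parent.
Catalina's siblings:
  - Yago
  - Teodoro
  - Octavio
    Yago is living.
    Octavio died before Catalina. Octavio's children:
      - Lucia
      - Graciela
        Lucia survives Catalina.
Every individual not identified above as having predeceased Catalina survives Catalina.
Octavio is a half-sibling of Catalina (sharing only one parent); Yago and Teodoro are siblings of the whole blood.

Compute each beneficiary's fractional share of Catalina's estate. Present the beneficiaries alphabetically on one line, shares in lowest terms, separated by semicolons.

No spouse, descendants, or parent survives, so the estate passes to Catalina's siblings per stirpes.
Half-blood siblings count for one-half the weight of whole-blood siblings at the initial division.
Dividing 1 in proportion to weights (total weight 5/2): Yago (weight 1) → 2/5; Teodoro (weight 1) → 2/5; Octavio (weight 1/2) → 1/5.
Yago is living and takes 2/5.
Teodoro is living and takes 2/5.
Octavio predeceased; the 1/5 allotted to Octavio's branch passes to Octavio's issue by representation.
The 1/5 is divided into 2 equal shares of 1/10 among Lucia, Graciela.
Lucia is living and takes 1/10.
Graciela is living and takes 1/10.

Graciela 1/10; Lucia 1/10; Teodoro 2/5; Yago 2/5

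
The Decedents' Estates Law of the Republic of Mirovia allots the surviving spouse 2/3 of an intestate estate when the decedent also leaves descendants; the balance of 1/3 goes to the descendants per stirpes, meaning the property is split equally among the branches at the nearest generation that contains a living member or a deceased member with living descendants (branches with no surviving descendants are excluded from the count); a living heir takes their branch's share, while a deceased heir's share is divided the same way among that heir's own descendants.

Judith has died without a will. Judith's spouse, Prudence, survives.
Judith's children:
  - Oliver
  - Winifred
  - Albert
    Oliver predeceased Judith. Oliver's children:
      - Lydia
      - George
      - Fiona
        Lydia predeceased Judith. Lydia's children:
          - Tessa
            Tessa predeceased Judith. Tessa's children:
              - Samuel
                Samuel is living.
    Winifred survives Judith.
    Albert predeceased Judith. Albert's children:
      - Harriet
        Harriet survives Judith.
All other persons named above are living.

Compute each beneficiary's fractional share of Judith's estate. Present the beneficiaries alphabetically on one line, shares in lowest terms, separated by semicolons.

Prudence, as surviving spouse, takes 2/3.
The remaining 1/3 passes to Judith's descendants per stirpes.
The 1/3 is divided into 3 equal shares of 1/9 among Oliver, Winifred, Albert.
Oliver predeceased; the 1/9 allotted to Oliver's branch passes to Oliver's issue by representation.
The 1/9 is divided into 3 equal shares of 1/27 among Lydia, George, Fiona.
Lydia predeceased; the 1/27 allotted to Lydia's branch passes to Lydia's issue by representation.
Tessa's line is the sole branch at this level, so the full 1/27 passes to Tessa's issue by representation.
Samuel is the sole taker at this level and receives the full 1/27.
George is living and takes 1/27.
Fiona is living and takes 1/27.
Winifred is living and takes 1/9.
Albert predeceased; the 1/9 allotted to Albert's branch passes to Albert's issue by representation.
Harriet is the sole taker at this level and receives the full 1/9.

Fiona 1/27; George 1/27; Harriet 1/9; Prudence 2/3; Samuel 1/27; Winifred 1/9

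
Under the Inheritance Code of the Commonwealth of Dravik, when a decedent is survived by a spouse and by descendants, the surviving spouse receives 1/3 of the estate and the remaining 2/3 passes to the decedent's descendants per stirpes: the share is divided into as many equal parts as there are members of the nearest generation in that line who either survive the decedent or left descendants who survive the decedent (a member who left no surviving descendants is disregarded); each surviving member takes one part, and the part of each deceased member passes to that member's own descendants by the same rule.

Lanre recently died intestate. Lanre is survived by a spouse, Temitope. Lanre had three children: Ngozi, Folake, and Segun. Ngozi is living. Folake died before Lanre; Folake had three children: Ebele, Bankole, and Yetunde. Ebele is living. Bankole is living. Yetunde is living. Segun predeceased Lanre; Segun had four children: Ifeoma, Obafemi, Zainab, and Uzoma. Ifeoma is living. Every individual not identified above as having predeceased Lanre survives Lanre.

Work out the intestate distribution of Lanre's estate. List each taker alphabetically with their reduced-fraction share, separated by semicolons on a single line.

Temitope, as surviving spouse, takes 1/3.
The remaining 2/3 passes to Lanre's descendants per stirpes.
The 2/3 is divided into 3 equal shares of 2/9 among Ngozi, Folake, Segun.
Ngozi is living and takes 2/9.
Folake predeceased; the 2/9 allotted to Folake's branch passes to Folake's issue by representation.
The 2/9 is divided into 3 equal shares of 2/27 among Ebele, Bankole, Yetunde.
Ebele is living and takes 2/27.
Bankole is living and takes 2/27.
Yetunde is living and takes 2/27.
Segun predeceased; the 2/9 allotted to Segun's branch passes to Segun's issue by representation.
The 2/9 is divided into 4 equal shares of 1/18 among Ifeoma, Obafemi, Zainab, Uzoma.
Ifeoma is living and takes 1/18.
Obafemi is living and takes 1/18.
Zainab is living and takes 1/18.
Uzoma is living and takes 1/18.

Bankole 2/27; Ebele 2/27; Ifeoma 1/18; Ngozi 2/9; Obafemi 1/18; Temitope 1/3; Uzoma 1/18; Yetunde 2/27; Zainab 1/18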